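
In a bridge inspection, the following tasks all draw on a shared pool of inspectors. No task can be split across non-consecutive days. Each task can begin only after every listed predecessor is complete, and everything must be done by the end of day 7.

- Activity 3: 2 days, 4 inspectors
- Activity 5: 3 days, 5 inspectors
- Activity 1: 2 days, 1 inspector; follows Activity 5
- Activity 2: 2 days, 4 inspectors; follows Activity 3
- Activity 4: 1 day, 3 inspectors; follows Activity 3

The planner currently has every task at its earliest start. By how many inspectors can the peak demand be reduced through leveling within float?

5

Early-start peak: d1:9  d2:9  d3:12  d4:5  d5:1  d6:0  d7:0 ⇒ 12.
Leveled (Activity 3@4, Activity 5@1, Activity 1@4, Activity 2@6, Activity 4@6): d1:5  d2:5  d3:5  d4:5  d5:5  d6:7  d7:4 ⇒ 7.
Reduction 12 − 7 = 5.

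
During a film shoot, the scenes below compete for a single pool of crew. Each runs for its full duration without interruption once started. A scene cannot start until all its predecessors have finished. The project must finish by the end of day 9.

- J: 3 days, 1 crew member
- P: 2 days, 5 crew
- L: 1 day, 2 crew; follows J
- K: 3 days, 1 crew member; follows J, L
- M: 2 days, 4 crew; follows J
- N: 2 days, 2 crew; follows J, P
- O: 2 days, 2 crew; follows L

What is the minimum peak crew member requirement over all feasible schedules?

6

Early-start (J@1, P@1, L@4, K@5, M@4, N@4, O@5) gives peak 9: d1:6  d2:6  d3:1  d4:8  d5:9  d6:3  d7:1  d8:0  d9:0.
Shift N→6, O→6.
Schedule J@1, P@1, L@4, K@5, M@4, N@6, O@6: d1:6  d2:6  d3:1  d4:6  d5:5  d6:5  d7:5  d8:0  d9:0 — peak 6.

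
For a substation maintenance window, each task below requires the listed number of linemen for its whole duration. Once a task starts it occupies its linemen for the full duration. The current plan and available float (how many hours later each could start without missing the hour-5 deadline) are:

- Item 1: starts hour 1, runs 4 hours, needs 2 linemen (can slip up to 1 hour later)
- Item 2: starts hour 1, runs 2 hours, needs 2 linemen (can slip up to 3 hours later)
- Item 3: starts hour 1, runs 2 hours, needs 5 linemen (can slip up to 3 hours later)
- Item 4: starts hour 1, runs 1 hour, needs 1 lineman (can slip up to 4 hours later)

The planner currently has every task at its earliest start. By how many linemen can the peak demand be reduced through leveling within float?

3

Early-start peak: h1:10  h2:9  h3:2  h4:2  h5:0 ⇒ 10.
Leveled (Item 1@1, Item 2@1, Item 3@3, Item 4@1): h1:5  h2:4  h3:7  h4:7  h5:0 ⇒ 7.
Reduction 10 − 7 = 3.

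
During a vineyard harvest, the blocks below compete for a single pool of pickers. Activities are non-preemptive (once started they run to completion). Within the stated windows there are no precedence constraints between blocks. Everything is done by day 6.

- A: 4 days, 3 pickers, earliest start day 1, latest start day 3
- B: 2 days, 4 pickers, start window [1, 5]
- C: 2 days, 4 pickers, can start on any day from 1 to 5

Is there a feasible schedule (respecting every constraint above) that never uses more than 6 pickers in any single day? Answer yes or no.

no

The minimum achievable peak is 7; 6 < 7, so no feasible schedule stays within the cap.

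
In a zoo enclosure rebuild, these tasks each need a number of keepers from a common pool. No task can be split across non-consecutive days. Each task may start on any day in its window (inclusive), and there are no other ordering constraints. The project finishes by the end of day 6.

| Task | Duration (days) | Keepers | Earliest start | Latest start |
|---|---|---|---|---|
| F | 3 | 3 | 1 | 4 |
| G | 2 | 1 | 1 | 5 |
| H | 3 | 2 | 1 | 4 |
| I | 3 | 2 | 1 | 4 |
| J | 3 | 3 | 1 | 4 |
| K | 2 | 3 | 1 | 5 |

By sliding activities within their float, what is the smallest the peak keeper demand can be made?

7

Early-start (F@1, G@1, H@1, I@1, J@1, K@1) gives peak 14: d1:14  d2:14  d3:10  d4:0  d5:0  d6:0.
Shift H→3, I→3, J→4.
Schedule F@1, G@1, H@3, I@3, J@4, K@1: d1:7  d2:7  d3:7  d4:7  d5:7  d6:3 — peak 7.
Total keeper-days = 38 over 6 days ⇒ peak ≥ ⌈38/6⌉ = 7, so 7 is optimal.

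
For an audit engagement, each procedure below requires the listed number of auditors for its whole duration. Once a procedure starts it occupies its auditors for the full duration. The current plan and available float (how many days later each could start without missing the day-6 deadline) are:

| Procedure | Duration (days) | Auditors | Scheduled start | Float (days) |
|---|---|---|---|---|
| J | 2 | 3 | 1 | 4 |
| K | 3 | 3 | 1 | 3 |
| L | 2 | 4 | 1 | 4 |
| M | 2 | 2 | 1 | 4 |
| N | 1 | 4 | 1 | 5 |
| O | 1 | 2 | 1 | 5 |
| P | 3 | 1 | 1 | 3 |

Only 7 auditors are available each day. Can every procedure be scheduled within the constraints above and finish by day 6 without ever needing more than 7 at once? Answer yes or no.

Schedule J@1, K@1, L@3, M@4, N@5, O@6, P@4: d1:6  d2:6  d3:7  d4:7  d5:7  d6:3 — peak 7 ≤ 7.

yes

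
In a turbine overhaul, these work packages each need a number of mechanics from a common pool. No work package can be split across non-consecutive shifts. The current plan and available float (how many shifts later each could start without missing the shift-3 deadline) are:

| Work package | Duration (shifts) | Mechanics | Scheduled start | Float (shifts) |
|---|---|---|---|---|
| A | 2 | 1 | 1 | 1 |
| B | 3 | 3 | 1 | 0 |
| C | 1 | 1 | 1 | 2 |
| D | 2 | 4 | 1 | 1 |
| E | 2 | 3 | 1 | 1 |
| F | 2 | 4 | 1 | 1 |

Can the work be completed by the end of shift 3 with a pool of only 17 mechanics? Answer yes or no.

Schedule A@1, B@1, C@1, D@1, E@1, F@2: s1:12  s2:15  s3:7 — peak 15 ≤ 17.

yes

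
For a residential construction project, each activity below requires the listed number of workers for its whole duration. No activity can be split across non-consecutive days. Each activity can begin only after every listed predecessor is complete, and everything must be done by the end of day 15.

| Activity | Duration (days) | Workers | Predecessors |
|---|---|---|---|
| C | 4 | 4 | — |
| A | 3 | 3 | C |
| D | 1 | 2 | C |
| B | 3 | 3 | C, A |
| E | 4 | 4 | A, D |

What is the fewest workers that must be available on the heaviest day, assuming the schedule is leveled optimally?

4

Early-start (C@1, A@5, D@5, B@8, E@8) gives peak 7: d1:4  d2:4  d3:4  d4:4  d5:5  d6:3  d7:3  d8:7  d9:7  d10:7  d11:4  d12:0  d13:0  d14:0  d15:0.
Shift D→8, B→9, E→12.
Schedule C@1, A@5, D@8, B@9, E@12: d1:4  d2:4  d3:4  d4:4  d5:3  d6:3  d7:3  d8:2  d9:3  d10:3  d11:3  d12:4  d13:4  d14:4  d15:4 — peak 4.
Total worker-days = 52 over 15 days ⇒ peak ≥ ⌈52/15⌉ = 4, so 4 is optimal.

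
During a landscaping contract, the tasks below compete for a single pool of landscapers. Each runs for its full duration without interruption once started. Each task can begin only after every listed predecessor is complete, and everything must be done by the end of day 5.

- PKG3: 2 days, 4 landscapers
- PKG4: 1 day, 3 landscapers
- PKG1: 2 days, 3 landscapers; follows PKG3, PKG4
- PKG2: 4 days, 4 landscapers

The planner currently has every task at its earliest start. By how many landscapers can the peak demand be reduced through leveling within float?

Early-start peak: d1:11  d2:8  d3:7  d4:7  d5:0 ⇒ 11.
Leveled (PKG3@1, PKG4@1, PKG1@3, PKG2@2): d1:7  d2:8  d3:7  d4:7  d5:4 ⇒ 8.
Reduction 11 − 8 = 3.

3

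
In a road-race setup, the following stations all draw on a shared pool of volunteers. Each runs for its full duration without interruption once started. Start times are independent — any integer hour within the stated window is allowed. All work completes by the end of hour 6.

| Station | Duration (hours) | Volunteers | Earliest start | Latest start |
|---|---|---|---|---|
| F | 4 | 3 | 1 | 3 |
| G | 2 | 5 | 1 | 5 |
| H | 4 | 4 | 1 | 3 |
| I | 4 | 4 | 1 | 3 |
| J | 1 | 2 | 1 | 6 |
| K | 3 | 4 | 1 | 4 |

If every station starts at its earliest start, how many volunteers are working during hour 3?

At early start, hour 3 has: F, H, I, K.
Demand: 3 + 4 + 4 + 4 = 15.

15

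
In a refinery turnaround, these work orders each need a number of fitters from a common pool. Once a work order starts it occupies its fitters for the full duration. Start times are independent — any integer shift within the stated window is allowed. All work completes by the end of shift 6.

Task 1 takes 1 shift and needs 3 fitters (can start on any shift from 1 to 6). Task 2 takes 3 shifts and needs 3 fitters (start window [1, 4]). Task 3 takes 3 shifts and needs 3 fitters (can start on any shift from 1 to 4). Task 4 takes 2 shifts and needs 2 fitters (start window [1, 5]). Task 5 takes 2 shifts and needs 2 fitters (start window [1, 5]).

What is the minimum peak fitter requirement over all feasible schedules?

Early-start (Task 1@1, Task 2@1, Task 3@1, Task 4@1, Task 5@1) gives peak 13: s1:13  s2:10  s3:6  s4:0  s5:0  s6:0.
Shift Task 3→2, Task 4→4, Task 5→5.
Schedule Task 1@1, Task 2@1, Task 3@2, Task 4@4, Task 5@5: s1:6  s2:6  s3:6  s4:5  s5:4  s6:2 — peak 6.

6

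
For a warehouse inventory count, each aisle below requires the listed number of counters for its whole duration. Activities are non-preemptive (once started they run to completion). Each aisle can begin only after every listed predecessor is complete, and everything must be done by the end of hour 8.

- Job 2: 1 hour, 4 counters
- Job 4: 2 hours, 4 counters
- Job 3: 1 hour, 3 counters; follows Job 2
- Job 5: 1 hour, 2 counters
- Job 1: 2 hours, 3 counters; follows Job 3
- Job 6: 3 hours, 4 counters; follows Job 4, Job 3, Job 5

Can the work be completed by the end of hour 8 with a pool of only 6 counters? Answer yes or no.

no

The minimum achievable peak is 7; 6 < 7, so no feasible schedule stays within the cap.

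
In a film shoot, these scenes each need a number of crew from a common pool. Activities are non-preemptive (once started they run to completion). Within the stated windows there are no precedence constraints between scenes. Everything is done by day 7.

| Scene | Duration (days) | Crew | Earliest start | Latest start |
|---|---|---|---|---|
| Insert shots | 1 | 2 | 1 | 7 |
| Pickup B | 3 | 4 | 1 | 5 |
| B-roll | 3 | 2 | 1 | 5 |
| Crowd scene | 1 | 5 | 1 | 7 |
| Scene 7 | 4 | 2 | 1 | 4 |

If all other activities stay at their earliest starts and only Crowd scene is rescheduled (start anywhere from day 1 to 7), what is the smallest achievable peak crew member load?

10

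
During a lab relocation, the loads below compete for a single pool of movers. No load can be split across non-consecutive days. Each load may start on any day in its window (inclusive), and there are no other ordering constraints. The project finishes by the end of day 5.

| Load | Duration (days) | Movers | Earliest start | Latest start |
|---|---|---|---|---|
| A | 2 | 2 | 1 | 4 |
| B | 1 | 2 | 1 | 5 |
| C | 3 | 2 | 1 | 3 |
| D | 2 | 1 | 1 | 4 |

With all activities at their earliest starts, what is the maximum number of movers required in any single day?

7

Early-start schedule: A@1, B@1, C@1, D@1.
Load per day: day 1: 7, day 2: 5, day 3: 2, day 4: 0, day 5: 0.
Peak is 7.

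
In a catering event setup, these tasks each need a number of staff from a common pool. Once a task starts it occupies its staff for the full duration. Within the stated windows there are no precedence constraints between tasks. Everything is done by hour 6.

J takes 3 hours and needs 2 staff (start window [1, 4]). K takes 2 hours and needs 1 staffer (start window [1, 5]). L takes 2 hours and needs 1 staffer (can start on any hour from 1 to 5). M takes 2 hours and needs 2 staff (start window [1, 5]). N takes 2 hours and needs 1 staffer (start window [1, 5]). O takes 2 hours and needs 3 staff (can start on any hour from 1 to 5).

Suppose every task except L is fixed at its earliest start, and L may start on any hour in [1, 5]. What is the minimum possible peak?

9

L@1: h1:10  h2:10  h3:2  h4:0  h5:0  h6:0 → peak 10
L@2: h1:9  h2:10  h3:3  h4:0  h5:0  h6:0 → peak 10
L@3: h1:9  h2:9  h3:3  h4:1  h5:0  h6:0 → peak 9
L@4: h1:9  h2:9  h3:2  h4:1  h5:1  h6:0 → peak 9
L@5: h1:9  h2:9  h3:2  h4:0  h5:1  h6:1 → peak 9
Best is L@3, peak 9.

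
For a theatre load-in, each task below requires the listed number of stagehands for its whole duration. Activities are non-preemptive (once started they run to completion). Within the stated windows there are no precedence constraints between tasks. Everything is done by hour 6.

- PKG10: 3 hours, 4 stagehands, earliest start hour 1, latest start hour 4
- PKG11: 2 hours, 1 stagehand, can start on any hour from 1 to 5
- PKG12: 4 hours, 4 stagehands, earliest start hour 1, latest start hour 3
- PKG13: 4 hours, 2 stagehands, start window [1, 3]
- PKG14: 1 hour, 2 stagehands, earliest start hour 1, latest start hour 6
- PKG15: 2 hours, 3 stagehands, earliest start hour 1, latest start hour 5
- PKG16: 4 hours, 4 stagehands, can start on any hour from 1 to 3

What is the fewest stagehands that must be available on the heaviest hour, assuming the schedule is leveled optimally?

Early-start (PKG10@1, PKG11@1, PKG12@1, PKG13@1, PKG14@1, PKG15@1, PKG16@1) gives peak 20: h1:20  h2:18  h3:14  h4:10  h5:0  h6:0.
Shift PKG15→4, PKG16→3.
Schedule PKG10@1, PKG11@1, PKG12@1, PKG13@1, PKG14@1, PKG15@4, PKG16@3: h1:13  h2:11  h3:14  h4:13  h5:7  h6:4 — peak 14.

14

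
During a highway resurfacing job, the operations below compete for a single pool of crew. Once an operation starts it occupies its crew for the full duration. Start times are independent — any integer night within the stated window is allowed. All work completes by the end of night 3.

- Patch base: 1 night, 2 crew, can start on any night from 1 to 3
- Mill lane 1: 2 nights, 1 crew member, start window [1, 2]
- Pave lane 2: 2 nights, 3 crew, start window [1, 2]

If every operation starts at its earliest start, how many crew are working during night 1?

At early start, night 1 has: Patch base, Mill lane 1, Pave lane 2.
Demand: 2 + 1 + 3 = 6.

6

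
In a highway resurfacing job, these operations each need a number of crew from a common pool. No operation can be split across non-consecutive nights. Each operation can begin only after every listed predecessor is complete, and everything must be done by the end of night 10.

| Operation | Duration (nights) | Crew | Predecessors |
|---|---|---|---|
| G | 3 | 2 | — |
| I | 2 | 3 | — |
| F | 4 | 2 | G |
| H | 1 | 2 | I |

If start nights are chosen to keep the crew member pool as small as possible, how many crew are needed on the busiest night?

Early-start (G@1, I@1, F@4, H@3) gives peak 5: n1:5  n2:5  n3:4  n4:2  n5:2  n6:2  n7:2  n8:0  n9:0  n10:0.
Shift I→4, F→6, H→10.
Schedule G@1, I@4, F@6, H@10: n1:2  n2:2  n3:2  n4:3  n5:3  n6:2  n7:2  n8:2  n9:2  n10:2 — peak 3.
Total crew member-nights = 22 over 10 nights ⇒ peak ≥ ⌈22/10⌉ = 3, so 3 is optimal.

3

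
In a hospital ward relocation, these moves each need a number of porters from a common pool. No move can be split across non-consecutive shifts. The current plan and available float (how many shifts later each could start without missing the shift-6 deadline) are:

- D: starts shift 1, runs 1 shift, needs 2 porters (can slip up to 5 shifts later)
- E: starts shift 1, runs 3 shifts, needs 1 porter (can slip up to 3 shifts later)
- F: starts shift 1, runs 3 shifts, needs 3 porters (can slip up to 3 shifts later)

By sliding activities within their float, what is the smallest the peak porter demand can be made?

3

Early-start (D@1, E@1, F@1) gives peak 6: s1:6  s2:4  s3:4  s4:0  s5:0  s6:0.
Shift F→4.
Schedule D@1, E@1, F@4: s1:3  s2:1  s3:1  s4:3  s5:3  s6:3 — peak 3.
Total porter-shifts = 14 over 6 shifts ⇒ peak ≥ ⌈14/6⌉ = 3, so 3 is optimal.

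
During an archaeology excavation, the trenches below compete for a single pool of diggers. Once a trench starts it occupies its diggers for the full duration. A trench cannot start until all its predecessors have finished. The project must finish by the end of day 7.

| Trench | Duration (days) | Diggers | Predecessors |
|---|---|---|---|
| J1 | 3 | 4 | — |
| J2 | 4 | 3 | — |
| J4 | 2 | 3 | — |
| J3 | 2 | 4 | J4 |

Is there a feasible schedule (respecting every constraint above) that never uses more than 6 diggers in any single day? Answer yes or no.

no

The minimum achievable peak is 7; 6 < 7, so no feasible schedule stays within the cap.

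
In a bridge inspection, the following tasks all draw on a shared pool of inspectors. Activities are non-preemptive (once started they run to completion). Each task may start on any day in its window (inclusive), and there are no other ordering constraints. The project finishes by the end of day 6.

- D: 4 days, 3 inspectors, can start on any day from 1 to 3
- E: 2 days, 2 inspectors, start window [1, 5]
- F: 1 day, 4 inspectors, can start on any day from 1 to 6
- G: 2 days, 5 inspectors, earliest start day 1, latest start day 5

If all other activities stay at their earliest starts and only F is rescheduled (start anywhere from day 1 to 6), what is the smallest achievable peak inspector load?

10

F@1: d1:14  d2:10  d3:3  d4:3  d5:0  d6:0 → peak 14
F@2: d1:10  d2:14  d3:3  d4:3  d5:0  d6:0 → peak 14
F@3: d1:10  d2:10  d3:7  d4:3  d5:0  d6:0 → peak 10
F@4: d1:10  d2:10  d3:3  d4:7  d5:0  d6:0 → peak 10
F@5: d1:10  d2:10  d3:3  d4:3  d5:4  d6:0 → peak 10
F@6: d1:10  d2:10  d3:3  d4:3  d5:0  d6:4 → peak 10
Best is F@3, peak 10.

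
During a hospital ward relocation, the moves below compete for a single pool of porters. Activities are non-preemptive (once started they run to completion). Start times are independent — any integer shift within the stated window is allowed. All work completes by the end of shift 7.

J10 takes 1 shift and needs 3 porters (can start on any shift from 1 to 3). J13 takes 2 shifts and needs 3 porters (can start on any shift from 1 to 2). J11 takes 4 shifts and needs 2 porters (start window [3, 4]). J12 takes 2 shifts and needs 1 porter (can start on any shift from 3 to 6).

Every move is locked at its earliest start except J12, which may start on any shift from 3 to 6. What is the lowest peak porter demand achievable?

6

J12@3: s1:6  s2:3  s3:3  s4:3  s5:2  s6:2  s7:0 → peak 6
J12@4: s1:6  s2:3  s3:2  s4:3  s5:3  s6:2  s7:0 → peak 6
J12@5: s1:6  s2:3  s3:2  s4:2  s5:3  s6:3  s7:0 → peak 6
J12@6: s1:6  s2:3  s3:2  s4:2  s5:2  s6:3  s7:1 → peak 6
Best is J12@3, peak 6.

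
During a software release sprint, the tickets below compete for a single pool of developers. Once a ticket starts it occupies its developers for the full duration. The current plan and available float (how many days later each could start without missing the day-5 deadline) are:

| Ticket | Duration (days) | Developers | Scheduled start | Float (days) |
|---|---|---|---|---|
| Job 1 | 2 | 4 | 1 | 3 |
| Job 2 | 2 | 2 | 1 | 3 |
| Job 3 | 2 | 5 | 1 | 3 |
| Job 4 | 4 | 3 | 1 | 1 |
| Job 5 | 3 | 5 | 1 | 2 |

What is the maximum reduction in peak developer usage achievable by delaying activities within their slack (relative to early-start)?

7

Early-start peak: d1:19  d2:19  d3:8  d4:3  d5:0 ⇒ 19.
Leveled (Job 1@1, Job 2@3, Job 3@1, Job 4@1, Job 5@3): d1:12  d2:12  d3:10  d4:10  d5:5 ⇒ 12.
Reduction 19 − 12 = 7.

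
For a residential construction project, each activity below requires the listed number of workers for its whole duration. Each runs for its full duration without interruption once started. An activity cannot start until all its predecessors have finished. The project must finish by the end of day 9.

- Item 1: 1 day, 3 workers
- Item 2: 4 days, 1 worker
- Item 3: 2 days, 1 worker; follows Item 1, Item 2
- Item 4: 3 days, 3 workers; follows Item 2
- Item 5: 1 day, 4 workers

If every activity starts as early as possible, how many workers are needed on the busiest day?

8

Early-start schedule: Item 1@1, Item 2@1, Item 3@5, Item 4@5, Item 5@1.
Load per day: day 1: 8, day 2: 1, day 3: 1, day 4: 1, day 5: 4, day 6: 4, day 7: 3, day 8: 0, day 9: 0.
Peak is 8.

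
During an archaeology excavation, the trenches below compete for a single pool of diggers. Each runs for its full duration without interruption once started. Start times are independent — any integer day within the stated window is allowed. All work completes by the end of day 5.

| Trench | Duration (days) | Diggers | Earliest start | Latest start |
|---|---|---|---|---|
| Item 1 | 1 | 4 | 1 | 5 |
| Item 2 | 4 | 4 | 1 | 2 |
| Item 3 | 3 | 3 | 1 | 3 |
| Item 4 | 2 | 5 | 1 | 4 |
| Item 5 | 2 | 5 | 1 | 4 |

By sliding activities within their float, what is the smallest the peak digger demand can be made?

Early-start (Item 1@1, Item 2@1, Item 3@1, Item 4@1, Item 5@1) gives peak 21: d1:21  d2:17  d3:7  d4:4  d5:0.
Shift Item 4→2, Item 5→4.
Schedule Item 1@1, Item 2@1, Item 3@1, Item 4@2, Item 5@4: d1:11  d2:12  d3:12  d4:9  d5:5 — peak 12.

12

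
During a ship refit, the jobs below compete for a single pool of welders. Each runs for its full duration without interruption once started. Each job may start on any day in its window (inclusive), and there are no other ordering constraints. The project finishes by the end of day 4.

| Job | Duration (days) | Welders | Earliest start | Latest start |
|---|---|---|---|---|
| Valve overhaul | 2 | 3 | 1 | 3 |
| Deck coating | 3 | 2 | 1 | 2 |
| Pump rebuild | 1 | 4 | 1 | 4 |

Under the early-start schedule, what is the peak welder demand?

9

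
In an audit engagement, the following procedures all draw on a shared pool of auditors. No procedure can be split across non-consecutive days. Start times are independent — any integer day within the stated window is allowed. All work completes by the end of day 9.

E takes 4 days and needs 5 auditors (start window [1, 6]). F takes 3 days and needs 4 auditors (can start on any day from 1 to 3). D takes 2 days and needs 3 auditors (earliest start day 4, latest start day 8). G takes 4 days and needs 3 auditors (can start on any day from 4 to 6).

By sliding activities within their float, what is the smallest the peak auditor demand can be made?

Early-start (E@1, F@1, D@4, G@4) gives peak 11: d1:9  d2:9  d3:9  d4:11  d5:6  d6:3  d7:3  d8:0  d9:0.
Shift E→4, G→6.
Schedule E@4, F@1, D@4, G@6: d1:4  d2:4  d3:4  d4:8  d5:8  d6:8  d7:8  d8:3  d9:3 — peak 8.

8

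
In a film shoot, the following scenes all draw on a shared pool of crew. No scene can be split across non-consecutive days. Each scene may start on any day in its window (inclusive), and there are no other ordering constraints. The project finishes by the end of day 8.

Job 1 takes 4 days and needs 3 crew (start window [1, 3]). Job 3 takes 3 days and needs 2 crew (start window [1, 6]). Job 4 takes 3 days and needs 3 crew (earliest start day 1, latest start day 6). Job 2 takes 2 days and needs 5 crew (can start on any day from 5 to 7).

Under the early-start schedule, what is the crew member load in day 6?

At early start, day 6 has: Job 2.
Demand: 5 = 5.

5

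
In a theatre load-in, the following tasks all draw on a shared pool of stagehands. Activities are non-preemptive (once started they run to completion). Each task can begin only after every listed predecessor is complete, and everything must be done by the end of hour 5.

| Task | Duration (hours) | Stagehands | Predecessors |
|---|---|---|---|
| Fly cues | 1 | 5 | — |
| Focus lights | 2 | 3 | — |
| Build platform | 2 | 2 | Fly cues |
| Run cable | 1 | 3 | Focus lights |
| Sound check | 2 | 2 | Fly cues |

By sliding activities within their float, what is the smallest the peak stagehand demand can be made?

5

Early-start (Fly cues@1, Focus lights@1, Build platform@2, Run cable@3, Sound check@2) gives peak 8: h1:8  h2:7  h3:7  h4:0  h5:0.
Shift Focus lights→2, Run cable→4, Sound check→4.
Schedule Fly cues@1, Focus lights@2, Build platform@2, Run cable@4, Sound check@4: h1:5  h2:5  h3:5  h4:5  h5:2 — peak 5.
Total stagehand-hours = 22 over 5 hours ⇒ peak ≥ ⌈22/5⌉ = 5, so 5 is optimal.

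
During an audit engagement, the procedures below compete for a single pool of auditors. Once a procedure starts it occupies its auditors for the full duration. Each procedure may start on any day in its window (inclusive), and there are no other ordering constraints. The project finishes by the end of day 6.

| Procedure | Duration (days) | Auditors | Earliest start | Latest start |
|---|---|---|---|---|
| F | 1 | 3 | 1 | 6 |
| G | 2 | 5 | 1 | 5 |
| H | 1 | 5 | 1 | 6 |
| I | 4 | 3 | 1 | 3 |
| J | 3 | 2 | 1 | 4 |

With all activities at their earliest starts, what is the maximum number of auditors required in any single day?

Early-start schedule: F@1, G@1, H@1, I@1, J@1.
Load per day: day 1: 18, day 2: 10, day 3: 5, day 4: 3, day 5: 0, day 6: 0.
Peak is 18.

18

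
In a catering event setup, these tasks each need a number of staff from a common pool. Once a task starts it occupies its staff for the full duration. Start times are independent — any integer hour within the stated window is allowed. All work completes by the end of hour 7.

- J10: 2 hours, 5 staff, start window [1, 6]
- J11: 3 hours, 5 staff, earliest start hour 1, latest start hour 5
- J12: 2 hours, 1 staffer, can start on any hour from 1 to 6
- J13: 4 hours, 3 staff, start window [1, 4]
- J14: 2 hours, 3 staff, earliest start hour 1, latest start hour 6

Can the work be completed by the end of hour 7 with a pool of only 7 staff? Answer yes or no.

no

The minimum achievable peak is 8; 7 < 8, so no feasible schedule stays within the cap.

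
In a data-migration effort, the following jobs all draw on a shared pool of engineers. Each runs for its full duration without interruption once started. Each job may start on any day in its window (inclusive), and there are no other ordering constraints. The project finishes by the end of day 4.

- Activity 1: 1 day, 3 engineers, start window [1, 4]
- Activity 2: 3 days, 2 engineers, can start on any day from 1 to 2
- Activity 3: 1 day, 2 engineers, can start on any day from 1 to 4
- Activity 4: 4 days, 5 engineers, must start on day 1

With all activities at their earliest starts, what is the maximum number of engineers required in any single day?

Early-start schedule: Activity 1@1, Activity 2@1, Activity 3@1, Activity 4@1.
Load per day: day 1: 12, day 2: 7, day 3: 7, day 4: 5.
Peak is 12.

12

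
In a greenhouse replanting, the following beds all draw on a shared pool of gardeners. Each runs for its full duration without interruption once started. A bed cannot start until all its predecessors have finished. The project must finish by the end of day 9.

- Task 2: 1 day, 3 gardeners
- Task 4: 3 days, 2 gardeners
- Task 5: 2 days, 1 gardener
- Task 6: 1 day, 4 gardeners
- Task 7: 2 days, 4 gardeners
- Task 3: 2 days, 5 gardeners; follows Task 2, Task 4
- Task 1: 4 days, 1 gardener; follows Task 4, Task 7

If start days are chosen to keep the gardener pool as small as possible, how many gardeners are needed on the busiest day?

6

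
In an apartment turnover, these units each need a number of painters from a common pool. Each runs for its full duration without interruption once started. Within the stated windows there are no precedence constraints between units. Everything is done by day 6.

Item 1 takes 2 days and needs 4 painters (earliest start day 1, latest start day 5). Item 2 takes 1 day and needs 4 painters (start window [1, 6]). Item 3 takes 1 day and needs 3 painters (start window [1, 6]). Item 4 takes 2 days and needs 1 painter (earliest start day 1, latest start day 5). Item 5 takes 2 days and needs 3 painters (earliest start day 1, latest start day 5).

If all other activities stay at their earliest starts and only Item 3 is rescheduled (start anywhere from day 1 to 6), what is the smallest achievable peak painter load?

12

Item 3@1: d1:15  d2:8  d3:0  d4:0  d5:0  d6:0 → peak 15
Item 3@2: d1:12  d2:11  d3:0  d4:0  d5:0  d6:0 → peak 12
Item 3@3: d1:12  d2:8  d3:3  d4:0  d5:0  d6:0 → peak 12
Item 3@4: d1:12  d2:8  d3:0  d4:3  d5:0  d6:0 → peak 12
Item 3@5: d1:12  d2:8  d3:0  d4:0  d5:3  d6:0 → peak 12
Item 3@6: d1:12  d2:8  d3:0  d4:0  d5:0  d6:3 → peak 12
Best is Item 3@2, peak 12.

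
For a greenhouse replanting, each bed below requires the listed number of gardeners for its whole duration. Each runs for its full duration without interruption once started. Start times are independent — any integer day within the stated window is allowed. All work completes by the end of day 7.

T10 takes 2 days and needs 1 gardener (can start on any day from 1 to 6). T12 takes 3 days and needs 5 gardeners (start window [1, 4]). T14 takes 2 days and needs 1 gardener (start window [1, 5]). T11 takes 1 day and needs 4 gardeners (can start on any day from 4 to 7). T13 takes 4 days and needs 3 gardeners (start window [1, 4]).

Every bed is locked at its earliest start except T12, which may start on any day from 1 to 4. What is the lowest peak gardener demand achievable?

10

T12@1: d1:10  d2:10  d3:8  d4:7  d5:0  d6:0  d7:0 → peak 10
T12@2: d1:5  d2:10  d3:8  d4:12  d5:0  d6:0  d7:0 → peak 12
T12@3: d1:5  d2:5  d3:8  d4:12  d5:5  d6:0  d7:0 → peak 12
T12@4: d1:5  d2:5  d3:3  d4:12  d5:5  d6:5  d7:0 → peak 12
Best is T12@1, peak 10.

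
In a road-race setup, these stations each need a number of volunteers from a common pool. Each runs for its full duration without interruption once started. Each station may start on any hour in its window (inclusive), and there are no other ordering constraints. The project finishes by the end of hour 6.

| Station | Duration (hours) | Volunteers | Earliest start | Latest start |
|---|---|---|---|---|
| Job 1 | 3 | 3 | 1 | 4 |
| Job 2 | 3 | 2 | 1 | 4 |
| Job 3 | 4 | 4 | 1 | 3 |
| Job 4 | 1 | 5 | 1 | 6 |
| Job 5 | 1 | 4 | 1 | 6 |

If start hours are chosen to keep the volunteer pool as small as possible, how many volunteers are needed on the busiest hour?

7

Early-start (Job 1@1, Job 2@1, Job 3@1, Job 4@1, Job 5@1) gives peak 18: h1:18  h2:9  h3:9  h4:4  h5:0  h6:0.
Shift Job 2→4, Job 4→5, Job 5→6.
Schedule Job 1@1, Job 2@4, Job 3@1, Job 4@5, Job 5@6: h1:7  h2:7  h3:7  h4:6  h5:7  h6:6 — peak 7.
Total volunteer-hours = 40 over 6 hours ⇒ peak ≥ ⌈40/6⌉ = 7, so 7 is optimal.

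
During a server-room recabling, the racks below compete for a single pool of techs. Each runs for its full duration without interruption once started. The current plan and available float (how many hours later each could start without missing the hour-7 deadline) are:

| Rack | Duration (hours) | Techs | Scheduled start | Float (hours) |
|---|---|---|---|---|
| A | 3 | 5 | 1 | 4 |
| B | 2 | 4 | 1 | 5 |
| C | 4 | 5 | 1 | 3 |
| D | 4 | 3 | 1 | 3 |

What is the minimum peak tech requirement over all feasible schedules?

9

Early-start (A@1, B@1, C@1, D@1) gives peak 17: h1:17  h2:17  h3:13  h4:8  h5:0  h6:0  h7:0.
Shift C→4, D→3.
Schedule A@1, B@1, C@4, D@3: h1:9  h2:9  h3:8  h4:8  h5:8  h6:8  h7:5 — peak 9.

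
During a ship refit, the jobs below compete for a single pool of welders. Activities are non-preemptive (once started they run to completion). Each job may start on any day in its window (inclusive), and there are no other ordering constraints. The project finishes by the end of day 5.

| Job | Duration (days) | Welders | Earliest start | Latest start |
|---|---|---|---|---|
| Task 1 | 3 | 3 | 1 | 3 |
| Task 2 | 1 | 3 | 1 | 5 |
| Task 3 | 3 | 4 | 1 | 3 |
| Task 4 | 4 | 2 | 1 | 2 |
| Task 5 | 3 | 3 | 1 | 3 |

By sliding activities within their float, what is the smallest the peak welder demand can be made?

12

Early-start (Task 1@1, Task 2@1, Task 3@1, Task 4@1, Task 5@1) gives peak 15: d1:15  d2:12  d3:12  d4:2  d5:0.
Shift Task 5→2.
Schedule Task 1@1, Task 2@1, Task 3@1, Task 4@1, Task 5@2: d1:12  d2:12  d3:12  d4:5  d5:0 — peak 12.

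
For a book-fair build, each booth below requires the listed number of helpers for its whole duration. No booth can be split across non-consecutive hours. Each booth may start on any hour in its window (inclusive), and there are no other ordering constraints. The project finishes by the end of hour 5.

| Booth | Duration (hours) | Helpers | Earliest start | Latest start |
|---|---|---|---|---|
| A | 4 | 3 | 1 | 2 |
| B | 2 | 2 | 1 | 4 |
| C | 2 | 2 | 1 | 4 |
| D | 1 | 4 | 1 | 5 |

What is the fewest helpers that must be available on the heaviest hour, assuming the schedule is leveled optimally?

Early-start (A@1, B@1, C@1, D@1) gives peak 11: h1:11  h2:7  h3:3  h4:3  h5:0.
Shift C→3, D→5.
Schedule A@1, B@1, C@3, D@5: h1:5  h2:5  h3:5  h4:5  h5:4 — peak 5.
Total helper-hours = 24 over 5 hours ⇒ peak ≥ ⌈24/5⌉ = 5, so 5 is optimal.

5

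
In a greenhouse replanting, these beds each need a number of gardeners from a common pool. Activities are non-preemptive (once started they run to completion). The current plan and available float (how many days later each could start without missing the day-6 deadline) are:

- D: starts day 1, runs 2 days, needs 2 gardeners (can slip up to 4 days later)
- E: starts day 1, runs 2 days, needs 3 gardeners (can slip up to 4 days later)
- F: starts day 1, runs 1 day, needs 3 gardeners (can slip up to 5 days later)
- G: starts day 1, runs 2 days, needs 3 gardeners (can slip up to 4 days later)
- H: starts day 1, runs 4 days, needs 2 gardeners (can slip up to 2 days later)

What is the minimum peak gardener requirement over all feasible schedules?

5

Early-start (D@1, E@1, F@1, G@1, H@1) gives peak 13: d1:13  d2:10  d3:2  d4:2  d5:0  d6:0.
Shift F→3, G→4, H→3.
Schedule D@1, E@1, F@3, G@4, H@3: d1:5  d2:5  d3:5  d4:5  d5:5  d6:2 — peak 5.
Total gardener-days = 27 over 6 days ⇒ peak ≥ ⌈27/6⌉ = 5, so 5 is optimal.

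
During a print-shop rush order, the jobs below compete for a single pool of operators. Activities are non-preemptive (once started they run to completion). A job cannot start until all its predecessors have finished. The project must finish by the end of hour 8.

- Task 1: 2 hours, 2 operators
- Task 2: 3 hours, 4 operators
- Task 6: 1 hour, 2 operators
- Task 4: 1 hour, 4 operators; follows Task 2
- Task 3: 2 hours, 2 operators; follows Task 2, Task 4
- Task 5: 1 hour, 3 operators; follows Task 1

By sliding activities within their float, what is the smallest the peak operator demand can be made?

Early-start (Task 1@1, Task 2@1, Task 6@1, Task 4@4, Task 3@5, Task 5@3) gives peak 8: h1:8  h2:6  h3:7  h4:4  h5:2  h6:2  h7:0  h8:0.
Shift Task 1→5, Task 6→5, Task 3→6, Task 5→8.
Schedule Task 1@5, Task 2@1, Task 6@5, Task 4@4, Task 3@6, Task 5@8: h1:4  h2:4  h3:4  h4:4  h5:4  h6:4  h7:2  h8:3 — peak 4.
Total operator-hours = 29 over 8 hours ⇒ peak ≥ ⌈29/8⌉ = 4, so 4 is optimal.

4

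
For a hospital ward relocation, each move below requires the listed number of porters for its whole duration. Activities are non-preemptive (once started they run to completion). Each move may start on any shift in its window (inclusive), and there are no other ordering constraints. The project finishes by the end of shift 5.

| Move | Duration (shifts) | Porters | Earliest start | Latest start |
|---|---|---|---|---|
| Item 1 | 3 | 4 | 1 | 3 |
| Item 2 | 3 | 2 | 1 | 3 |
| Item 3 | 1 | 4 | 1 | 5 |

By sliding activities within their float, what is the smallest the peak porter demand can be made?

Early-start (Item 1@1, Item 2@1, Item 3@1) gives peak 10: s1:10  s2:6  s3:6  s4:0  s5:0.
Shift Item 3→4.
Schedule Item 1@1, Item 2@1, Item 3@4: s1:6  s2:6  s3:6  s4:4  s5:0 — peak 6.

6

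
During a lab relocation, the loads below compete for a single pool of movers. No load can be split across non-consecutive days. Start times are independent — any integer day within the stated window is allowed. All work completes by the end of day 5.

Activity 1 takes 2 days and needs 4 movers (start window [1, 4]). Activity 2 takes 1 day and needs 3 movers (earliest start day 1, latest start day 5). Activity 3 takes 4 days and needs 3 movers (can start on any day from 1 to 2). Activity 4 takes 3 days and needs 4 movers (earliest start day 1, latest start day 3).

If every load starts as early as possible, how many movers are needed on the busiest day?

14

Early-start schedule: Activity 1@1, Activity 2@1, Activity 3@1, Activity 4@1.
Load per day: day 1: 14, day 2: 11, day 3: 7, day 4: 3, day 5: 0.
Peak is 14.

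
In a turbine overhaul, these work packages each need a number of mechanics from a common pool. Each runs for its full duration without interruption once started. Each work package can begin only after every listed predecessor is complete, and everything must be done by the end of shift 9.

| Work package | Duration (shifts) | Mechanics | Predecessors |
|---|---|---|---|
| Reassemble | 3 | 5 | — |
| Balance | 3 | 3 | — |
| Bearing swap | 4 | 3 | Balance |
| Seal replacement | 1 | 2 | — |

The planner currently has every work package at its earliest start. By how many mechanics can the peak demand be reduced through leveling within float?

Early-start peak: s1:10  s2:8  s3:8  s4:3  s5:3  s6:3  s7:3  s8:0  s9:0 ⇒ 10.
Leveled (Reassemble@1, Balance@1, Bearing swap@4, Seal replacement@4): s1:8  s2:8  s3:8  s4:5  s5:3  s6:3  s7:3  s8:0  s9:0 ⇒ 8.
Reduction 10 − 8 = 2.

2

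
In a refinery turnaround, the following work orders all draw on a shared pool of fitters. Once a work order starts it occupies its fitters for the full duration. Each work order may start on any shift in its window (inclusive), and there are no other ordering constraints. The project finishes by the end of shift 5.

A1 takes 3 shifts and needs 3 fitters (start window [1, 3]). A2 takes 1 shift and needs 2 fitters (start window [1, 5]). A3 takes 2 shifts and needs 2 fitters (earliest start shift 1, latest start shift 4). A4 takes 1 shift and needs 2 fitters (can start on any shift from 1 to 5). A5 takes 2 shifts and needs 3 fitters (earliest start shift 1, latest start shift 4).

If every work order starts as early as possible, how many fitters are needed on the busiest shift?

12

Early-start schedule: A1@1, A2@1, A3@1, A4@1, A5@1.
Load per shift: shift 1: 12, shift 2: 8, shift 3: 3, shift 4: 0, shift 5: 0.
Peak is 12.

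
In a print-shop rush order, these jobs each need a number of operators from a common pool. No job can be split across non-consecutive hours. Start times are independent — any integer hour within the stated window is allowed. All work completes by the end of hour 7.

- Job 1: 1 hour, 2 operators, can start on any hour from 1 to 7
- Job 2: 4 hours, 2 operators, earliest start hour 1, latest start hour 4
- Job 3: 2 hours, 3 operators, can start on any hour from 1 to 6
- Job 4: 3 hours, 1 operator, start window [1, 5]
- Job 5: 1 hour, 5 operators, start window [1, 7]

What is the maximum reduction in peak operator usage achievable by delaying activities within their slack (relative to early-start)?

8

Early-start peak: h1:13  h2:6  h3:3  h4:2  h5:0  h6:0  h7:0 ⇒ 13.
Leveled (Job 1@1, Job 2@1, Job 3@2, Job 4@4, Job 5@7): h1:4  h2:5  h3:5  h4:3  h5:1  h6:1  h7:5 ⇒ 5.
Reduction 13 − 5 = 8.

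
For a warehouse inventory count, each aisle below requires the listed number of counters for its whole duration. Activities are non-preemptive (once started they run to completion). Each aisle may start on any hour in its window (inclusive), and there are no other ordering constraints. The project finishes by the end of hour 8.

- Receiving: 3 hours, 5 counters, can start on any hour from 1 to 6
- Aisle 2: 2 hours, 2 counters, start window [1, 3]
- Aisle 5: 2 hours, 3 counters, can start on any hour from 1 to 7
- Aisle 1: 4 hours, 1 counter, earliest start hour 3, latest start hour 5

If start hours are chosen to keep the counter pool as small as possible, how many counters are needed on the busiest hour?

Early-start (Receiving@1, Aisle 2@1, Aisle 5@1, Aisle 1@3) gives peak 10: h1:10  h2:10  h3:6  h4:1  h5:1  h6:1  h7:0  h8:0.
Shift Receiving→3.
Schedule Receiving@3, Aisle 2@1, Aisle 5@1, Aisle 1@3: h1:5  h2:5  h3:6  h4:6  h5:6  h6:1  h7:0  h8:0 — peak 6.

6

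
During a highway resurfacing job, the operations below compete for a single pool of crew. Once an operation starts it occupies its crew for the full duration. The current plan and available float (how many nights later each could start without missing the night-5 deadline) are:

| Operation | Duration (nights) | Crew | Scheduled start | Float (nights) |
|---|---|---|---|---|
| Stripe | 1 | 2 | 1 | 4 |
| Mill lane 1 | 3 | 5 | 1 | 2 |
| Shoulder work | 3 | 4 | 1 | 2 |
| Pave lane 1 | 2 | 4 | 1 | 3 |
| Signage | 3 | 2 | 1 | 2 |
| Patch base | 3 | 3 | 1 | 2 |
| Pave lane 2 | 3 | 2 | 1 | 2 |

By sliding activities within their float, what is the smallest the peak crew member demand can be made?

Early-start (Stripe@1, Mill lane 1@1, Shoulder work@1, Pave lane 1@1, Signage@1, Patch base@1, Pave lane 2@1) gives peak 22: n1:22  n2:20  n3:16  n4:0  n5:0.
Shift Signage→2, Patch base→3, Pave lane 2→3.
Schedule Stripe@1, Mill lane 1@1, Shoulder work@1, Pave lane 1@1, Signage@2, Patch base@3, Pave lane 2@3: n1:15  n2:15  n3:16  n4:7  n5:5 — peak 16.

16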